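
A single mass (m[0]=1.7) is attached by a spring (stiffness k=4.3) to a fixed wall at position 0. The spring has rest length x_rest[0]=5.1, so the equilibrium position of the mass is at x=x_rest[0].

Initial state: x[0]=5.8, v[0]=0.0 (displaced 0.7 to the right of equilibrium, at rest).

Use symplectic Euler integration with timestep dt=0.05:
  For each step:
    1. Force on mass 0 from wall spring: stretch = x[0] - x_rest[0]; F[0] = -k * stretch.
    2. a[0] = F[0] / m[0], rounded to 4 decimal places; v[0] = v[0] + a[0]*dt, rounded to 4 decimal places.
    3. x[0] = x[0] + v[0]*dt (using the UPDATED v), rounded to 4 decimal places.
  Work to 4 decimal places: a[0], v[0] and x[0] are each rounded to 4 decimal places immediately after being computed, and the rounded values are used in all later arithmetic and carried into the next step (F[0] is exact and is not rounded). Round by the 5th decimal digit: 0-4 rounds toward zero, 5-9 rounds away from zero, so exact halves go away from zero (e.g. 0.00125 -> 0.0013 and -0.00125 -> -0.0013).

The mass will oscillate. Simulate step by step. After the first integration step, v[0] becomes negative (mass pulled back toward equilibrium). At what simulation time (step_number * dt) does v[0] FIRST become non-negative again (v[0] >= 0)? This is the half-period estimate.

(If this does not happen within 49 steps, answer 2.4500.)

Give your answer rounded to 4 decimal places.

Answer: 2.0000

Derivation:
Step 0: x=[5.8000] v=[0.0000]
Step 1: x=[5.7956] v=[-0.0885]
Step 2: x=[5.7868] v=[-0.1765]
Step 3: x=[5.7736] v=[-0.2634]
Step 4: x=[5.7562] v=[-0.3486]
Step 5: x=[5.7346] v=[-0.4316]
Step 6: x=[5.7090] v=[-0.5119]
Step 7: x=[5.6796] v=[-0.5889]
Step 8: x=[5.6465] v=[-0.6622]
Step 9: x=[5.6099] v=[-0.7313]
Step 10: x=[5.5701] v=[-0.7958]
Step 11: x=[5.5273] v=[-0.8553]
Step 12: x=[5.4818] v=[-0.9093]
Step 13: x=[5.4339] v=[-0.9576]
Step 14: x=[5.3839] v=[-0.9998]
Step 15: x=[5.3321] v=[-1.0357]
Step 16: x=[5.2788] v=[-1.0651]
Step 17: x=[5.2244] v=[-1.0877]
Step 18: x=[5.1692] v=[-1.1034]
Step 19: x=[5.1136] v=[-1.1122]
Step 20: x=[5.0579] v=[-1.1139]
Step 21: x=[5.0025] v=[-1.1086]
Step 22: x=[4.9477] v=[-1.0963]
Step 23: x=[4.8939] v=[-1.0770]
Step 24: x=[4.8414] v=[-1.0509]
Step 25: x=[4.7905] v=[-1.0182]
Step 26: x=[4.7415] v=[-0.9791]
Step 27: x=[4.6948] v=[-0.9338]
Step 28: x=[4.6507] v=[-0.8826]
Step 29: x=[4.6094] v=[-0.8258]
Step 30: x=[4.5712] v=[-0.7638]
Step 31: x=[4.5364] v=[-0.6969]
Step 32: x=[4.5051] v=[-0.6256]
Step 33: x=[4.4776] v=[-0.5504]
Step 34: x=[4.4540] v=[-0.4717]
Step 35: x=[4.4345] v=[-0.3900]
Step 36: x=[4.4192] v=[-0.3058]
Step 37: x=[4.4082] v=[-0.2197]
Step 38: x=[4.4016] v=[-0.1322]
Step 39: x=[4.3994] v=[-0.0439]
Step 40: x=[4.4016] v=[0.0447]
First v>=0 after going negative at step 40, time=2.0000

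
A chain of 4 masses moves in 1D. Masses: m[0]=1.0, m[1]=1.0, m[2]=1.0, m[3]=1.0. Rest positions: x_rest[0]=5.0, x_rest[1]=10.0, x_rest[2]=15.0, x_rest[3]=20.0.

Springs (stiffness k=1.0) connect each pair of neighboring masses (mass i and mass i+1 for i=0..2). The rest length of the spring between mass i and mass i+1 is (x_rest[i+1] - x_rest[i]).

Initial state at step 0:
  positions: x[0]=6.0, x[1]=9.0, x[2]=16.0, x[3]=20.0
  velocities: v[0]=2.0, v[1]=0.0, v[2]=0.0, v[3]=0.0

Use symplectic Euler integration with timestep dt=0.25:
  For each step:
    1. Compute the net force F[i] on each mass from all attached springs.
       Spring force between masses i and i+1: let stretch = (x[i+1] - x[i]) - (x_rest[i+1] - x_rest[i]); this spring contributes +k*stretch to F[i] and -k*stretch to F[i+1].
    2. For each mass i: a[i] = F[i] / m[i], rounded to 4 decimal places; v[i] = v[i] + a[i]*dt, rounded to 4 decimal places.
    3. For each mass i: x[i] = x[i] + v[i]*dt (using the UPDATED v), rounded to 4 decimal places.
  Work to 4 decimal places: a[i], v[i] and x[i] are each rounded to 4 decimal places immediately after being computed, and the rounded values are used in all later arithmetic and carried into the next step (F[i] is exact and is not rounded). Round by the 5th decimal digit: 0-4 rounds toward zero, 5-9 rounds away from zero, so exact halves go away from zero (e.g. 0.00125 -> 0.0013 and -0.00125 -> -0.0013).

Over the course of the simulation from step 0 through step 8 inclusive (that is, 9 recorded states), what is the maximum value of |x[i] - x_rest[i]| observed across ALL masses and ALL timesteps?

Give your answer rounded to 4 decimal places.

Answer: 2.6897

Derivation:
Step 0: x=[6.0000 9.0000 16.0000 20.0000] v=[2.0000 0.0000 0.0000 0.0000]
Step 1: x=[6.3750 9.2500 15.8125 20.0625] v=[1.5000 1.0000 -0.7500 0.2500]
Step 2: x=[6.6172 9.7305 15.4805 20.1719] v=[0.9688 1.9219 -1.3281 0.4375]
Step 3: x=[6.7415 10.3758 15.0823 20.3006] v=[0.4971 2.5811 -1.5928 0.5147]
Step 4: x=[6.7804 11.0881 14.7161 20.4156] v=[0.1557 2.8492 -1.4649 0.4601]
Step 5: x=[6.7761 11.7579 14.4794 20.4869] v=[-0.0174 2.6793 -0.9470 0.2852]
Step 6: x=[6.7706 12.2865 14.4480 20.4952] v=[-0.0220 2.1142 -0.1255 0.0333]
Step 7: x=[6.7974 12.6054 14.6595 20.4381] v=[0.1070 1.2756 0.8459 -0.2285]
Step 8: x=[6.8747 12.6897 15.1038 20.3323] v=[0.3090 0.3371 1.7770 -0.4232]
Max displacement = 2.6897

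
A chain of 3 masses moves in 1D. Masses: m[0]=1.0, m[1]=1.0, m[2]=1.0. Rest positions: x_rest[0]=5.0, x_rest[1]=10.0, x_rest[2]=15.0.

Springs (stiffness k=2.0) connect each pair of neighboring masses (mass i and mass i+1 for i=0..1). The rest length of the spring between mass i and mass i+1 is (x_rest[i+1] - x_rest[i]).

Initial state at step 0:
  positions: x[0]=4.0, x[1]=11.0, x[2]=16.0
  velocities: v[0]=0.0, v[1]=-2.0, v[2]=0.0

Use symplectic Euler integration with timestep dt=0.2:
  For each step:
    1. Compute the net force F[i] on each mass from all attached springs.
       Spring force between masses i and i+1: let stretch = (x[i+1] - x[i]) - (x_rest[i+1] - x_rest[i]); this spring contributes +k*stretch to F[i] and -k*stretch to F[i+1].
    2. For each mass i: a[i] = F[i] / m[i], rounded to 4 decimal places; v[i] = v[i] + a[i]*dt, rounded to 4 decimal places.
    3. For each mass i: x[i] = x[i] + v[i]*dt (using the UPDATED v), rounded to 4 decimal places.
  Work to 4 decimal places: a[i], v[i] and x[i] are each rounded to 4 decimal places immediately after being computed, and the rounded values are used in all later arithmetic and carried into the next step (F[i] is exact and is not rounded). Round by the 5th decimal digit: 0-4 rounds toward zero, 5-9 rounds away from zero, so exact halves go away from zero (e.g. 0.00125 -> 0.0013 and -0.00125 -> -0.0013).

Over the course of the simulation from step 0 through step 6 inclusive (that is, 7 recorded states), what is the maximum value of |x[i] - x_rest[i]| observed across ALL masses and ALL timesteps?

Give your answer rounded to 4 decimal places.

Step 0: x=[4.0000 11.0000 16.0000] v=[0.0000 -2.0000 0.0000]
Step 1: x=[4.1600 10.4400 16.0000] v=[0.8000 -2.8000 0.0000]
Step 2: x=[4.4224 9.8224 15.9552] v=[1.3120 -3.0880 -0.2240]
Step 3: x=[4.7168 9.2634 15.8198] v=[1.4720 -2.7949 -0.6771]
Step 4: x=[4.9749 8.8652 15.5599] v=[1.2906 -1.9910 -1.2997]
Step 5: x=[5.1442 8.6914 15.1644] v=[0.8467 -0.8692 -1.9776]
Step 6: x=[5.1973 8.7516 14.6510] v=[0.2656 0.3011 -2.5668]
Max displacement = 1.3086

Answer: 1.3086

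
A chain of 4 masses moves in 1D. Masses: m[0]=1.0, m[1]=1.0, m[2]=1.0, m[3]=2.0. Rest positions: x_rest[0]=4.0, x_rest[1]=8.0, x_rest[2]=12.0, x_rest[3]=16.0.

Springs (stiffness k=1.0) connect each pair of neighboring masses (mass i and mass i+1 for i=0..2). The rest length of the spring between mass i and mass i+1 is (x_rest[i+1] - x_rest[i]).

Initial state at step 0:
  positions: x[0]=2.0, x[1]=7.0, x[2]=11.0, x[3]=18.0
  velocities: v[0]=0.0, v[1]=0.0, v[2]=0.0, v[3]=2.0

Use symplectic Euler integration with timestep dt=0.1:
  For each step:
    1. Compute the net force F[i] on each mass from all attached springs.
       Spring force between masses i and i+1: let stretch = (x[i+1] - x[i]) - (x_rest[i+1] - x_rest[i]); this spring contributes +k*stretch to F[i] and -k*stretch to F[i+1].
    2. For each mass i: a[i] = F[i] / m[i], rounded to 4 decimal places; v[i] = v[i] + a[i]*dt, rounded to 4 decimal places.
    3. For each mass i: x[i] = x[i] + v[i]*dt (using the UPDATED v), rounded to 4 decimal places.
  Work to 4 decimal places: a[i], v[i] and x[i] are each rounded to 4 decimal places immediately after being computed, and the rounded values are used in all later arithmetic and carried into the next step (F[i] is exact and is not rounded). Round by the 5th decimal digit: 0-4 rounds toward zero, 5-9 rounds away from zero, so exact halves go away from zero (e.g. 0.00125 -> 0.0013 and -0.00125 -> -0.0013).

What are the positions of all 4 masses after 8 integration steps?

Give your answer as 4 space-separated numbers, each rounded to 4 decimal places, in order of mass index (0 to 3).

Answer: 2.3218 6.7608 12.0687 19.0245

Derivation:
Step 0: x=[2.0000 7.0000 11.0000 18.0000] v=[0.0000 0.0000 0.0000 2.0000]
Step 1: x=[2.0100 6.9900 11.0300 18.1850] v=[0.1000 -0.1000 0.3000 1.8500]
Step 2: x=[2.0298 6.9706 11.0912 18.3542] v=[0.1980 -0.1940 0.6115 1.6923]
Step 3: x=[2.0590 6.9430 11.1838 18.5071] v=[0.2921 -0.2760 0.9257 1.5292]
Step 4: x=[2.0971 6.9090 11.3072 18.6434] v=[0.3805 -0.3403 1.2340 1.3630]
Step 5: x=[2.1433 6.8708 11.4600 18.7630] v=[0.4617 -0.3817 1.5278 1.1962]
Step 6: x=[2.1968 6.8313 11.6399 18.8661] v=[0.5345 -0.3955 1.7992 1.0311]
Step 7: x=[2.2566 6.7935 11.8440 18.9531] v=[0.5980 -0.3781 2.0410 0.8698]
Step 8: x=[2.3218 6.7608 12.0687 19.0245] v=[0.6517 -0.3267 2.2469 0.7143]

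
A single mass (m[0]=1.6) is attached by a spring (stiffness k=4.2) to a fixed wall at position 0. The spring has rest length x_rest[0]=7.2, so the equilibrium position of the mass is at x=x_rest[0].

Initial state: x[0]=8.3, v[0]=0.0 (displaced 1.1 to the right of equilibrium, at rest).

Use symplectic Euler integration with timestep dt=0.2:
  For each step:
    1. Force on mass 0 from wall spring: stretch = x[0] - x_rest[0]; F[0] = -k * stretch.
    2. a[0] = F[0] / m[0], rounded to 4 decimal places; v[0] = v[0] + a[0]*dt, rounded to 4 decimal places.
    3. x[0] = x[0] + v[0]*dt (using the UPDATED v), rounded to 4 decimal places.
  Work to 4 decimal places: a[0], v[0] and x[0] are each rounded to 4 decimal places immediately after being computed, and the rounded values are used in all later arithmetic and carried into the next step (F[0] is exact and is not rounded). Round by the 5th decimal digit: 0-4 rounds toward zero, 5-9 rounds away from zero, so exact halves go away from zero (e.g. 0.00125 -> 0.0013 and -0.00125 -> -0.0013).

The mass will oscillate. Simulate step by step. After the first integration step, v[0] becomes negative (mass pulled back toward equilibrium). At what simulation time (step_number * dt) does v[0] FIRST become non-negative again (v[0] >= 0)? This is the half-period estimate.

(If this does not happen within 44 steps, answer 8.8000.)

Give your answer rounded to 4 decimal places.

Answer: 2.0000

Derivation:
Step 0: x=[8.3000] v=[0.0000]
Step 1: x=[8.1845] v=[-0.5775]
Step 2: x=[7.9656] v=[-1.0944]
Step 3: x=[7.6663] v=[-1.4963]
Step 4: x=[7.3181] v=[-1.7411]
Step 5: x=[6.9575] v=[-1.8031]
Step 6: x=[6.6223] v=[-1.6758]
Step 7: x=[6.3478] v=[-1.3725]
Step 8: x=[6.1628] v=[-0.9251]
Step 9: x=[6.0867] v=[-0.3806]
Step 10: x=[6.1275] v=[0.2039]
First v>=0 after going negative at step 10, time=2.0000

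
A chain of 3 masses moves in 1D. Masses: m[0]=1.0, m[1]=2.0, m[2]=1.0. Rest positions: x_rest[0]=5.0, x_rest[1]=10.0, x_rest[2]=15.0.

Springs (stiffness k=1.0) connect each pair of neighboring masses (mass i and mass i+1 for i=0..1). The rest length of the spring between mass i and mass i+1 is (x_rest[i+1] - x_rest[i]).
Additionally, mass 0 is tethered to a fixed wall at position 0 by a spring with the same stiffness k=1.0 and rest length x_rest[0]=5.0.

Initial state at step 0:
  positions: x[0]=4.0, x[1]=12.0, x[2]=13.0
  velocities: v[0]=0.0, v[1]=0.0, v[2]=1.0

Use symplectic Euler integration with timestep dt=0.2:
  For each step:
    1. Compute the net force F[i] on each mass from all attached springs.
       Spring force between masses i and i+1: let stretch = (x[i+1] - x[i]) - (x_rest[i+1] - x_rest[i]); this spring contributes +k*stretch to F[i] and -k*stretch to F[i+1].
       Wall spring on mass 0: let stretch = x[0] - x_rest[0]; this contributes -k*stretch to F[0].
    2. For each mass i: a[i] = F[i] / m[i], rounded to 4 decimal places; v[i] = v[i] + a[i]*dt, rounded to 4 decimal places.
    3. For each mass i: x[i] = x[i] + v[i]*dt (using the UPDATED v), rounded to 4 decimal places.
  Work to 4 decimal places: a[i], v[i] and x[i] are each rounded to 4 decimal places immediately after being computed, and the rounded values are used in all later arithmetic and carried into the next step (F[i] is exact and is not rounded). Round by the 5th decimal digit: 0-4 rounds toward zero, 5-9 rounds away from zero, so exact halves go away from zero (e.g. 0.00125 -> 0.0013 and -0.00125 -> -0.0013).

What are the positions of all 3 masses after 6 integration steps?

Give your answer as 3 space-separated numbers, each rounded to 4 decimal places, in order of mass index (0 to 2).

Answer: 6.2353 9.9360 16.5427

Derivation:
Step 0: x=[4.0000 12.0000 13.0000] v=[0.0000 0.0000 1.0000]
Step 1: x=[4.1600 11.8600 13.3600] v=[0.8000 -0.7000 1.8000]
Step 2: x=[4.4616 11.5960 13.8600] v=[1.5080 -1.3200 2.5000]
Step 3: x=[4.8701 11.2346 14.4694] v=[2.0426 -1.8070 3.0472]
Step 4: x=[5.3384 10.8106 15.1494] v=[2.3415 -2.1200 3.4002]
Step 5: x=[5.8121 10.3639 15.8559] v=[2.3683 -2.2333 3.5324]
Step 6: x=[6.2353 9.9360 16.5427] v=[2.1162 -2.1393 3.4340]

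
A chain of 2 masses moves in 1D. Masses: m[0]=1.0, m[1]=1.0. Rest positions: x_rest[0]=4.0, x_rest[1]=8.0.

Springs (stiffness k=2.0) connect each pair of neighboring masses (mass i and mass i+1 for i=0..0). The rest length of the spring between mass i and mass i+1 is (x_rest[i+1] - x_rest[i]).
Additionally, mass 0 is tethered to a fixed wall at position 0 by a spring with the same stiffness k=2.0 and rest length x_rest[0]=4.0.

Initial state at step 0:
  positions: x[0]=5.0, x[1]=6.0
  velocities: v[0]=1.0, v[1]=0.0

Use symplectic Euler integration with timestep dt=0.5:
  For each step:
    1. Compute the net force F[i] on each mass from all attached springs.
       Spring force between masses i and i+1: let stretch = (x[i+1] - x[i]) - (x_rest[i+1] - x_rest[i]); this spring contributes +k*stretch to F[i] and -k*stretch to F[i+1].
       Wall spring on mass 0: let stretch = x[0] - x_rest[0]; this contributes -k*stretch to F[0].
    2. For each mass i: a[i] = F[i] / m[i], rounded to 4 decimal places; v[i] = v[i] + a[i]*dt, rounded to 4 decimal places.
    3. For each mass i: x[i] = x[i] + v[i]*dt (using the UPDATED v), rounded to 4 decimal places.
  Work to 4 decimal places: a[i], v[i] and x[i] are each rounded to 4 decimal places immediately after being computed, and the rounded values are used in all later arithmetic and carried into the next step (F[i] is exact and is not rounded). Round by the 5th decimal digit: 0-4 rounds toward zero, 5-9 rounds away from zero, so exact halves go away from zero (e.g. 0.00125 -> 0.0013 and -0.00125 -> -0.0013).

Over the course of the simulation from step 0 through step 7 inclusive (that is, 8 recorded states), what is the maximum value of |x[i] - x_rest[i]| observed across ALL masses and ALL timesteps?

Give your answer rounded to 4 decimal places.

Step 0: x=[5.0000 6.0000] v=[1.0000 0.0000]
Step 1: x=[3.5000 7.5000] v=[-3.0000 3.0000]
Step 2: x=[2.2500 9.0000] v=[-2.5000 3.0000]
Step 3: x=[3.2500 9.1250] v=[2.0000 0.2500]
Step 4: x=[5.5625 8.3125] v=[4.6250 -1.6250]
Step 5: x=[6.4688 8.1250] v=[1.8125 -0.3750]
Step 6: x=[4.9688 9.1094] v=[-3.0001 1.9688]
Step 7: x=[3.0547 10.0235] v=[-3.8283 1.8282]
Max displacement = 2.4688

Answer: 2.4688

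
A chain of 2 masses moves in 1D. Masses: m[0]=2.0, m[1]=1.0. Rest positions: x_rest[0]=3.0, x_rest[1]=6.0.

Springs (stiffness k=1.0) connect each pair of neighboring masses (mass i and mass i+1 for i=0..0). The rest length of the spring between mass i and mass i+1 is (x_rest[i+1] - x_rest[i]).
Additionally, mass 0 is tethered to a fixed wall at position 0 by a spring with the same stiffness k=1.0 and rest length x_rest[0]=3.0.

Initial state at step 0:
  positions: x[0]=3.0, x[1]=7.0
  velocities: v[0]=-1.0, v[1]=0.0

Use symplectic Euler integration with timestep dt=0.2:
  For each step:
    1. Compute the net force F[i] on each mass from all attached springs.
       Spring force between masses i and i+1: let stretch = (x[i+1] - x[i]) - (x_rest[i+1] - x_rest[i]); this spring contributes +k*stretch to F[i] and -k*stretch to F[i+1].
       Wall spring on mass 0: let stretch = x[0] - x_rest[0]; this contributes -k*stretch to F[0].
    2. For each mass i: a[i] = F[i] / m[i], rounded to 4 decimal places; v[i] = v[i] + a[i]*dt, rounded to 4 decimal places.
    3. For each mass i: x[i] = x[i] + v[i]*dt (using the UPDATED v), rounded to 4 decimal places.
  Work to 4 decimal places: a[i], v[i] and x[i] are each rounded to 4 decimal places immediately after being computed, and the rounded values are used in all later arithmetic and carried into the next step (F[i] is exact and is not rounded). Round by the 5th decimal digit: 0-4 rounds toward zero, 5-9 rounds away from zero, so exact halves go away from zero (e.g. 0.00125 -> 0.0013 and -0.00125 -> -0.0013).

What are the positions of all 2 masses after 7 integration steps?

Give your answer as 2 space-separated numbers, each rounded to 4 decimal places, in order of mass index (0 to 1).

Answer: 2.3719 5.7780

Derivation:
Step 0: x=[3.0000 7.0000] v=[-1.0000 0.0000]
Step 1: x=[2.8200 6.9600] v=[-0.9000 -0.2000]
Step 2: x=[2.6664 6.8744] v=[-0.7680 -0.4280]
Step 3: x=[2.5436 6.7405] v=[-0.6138 -0.6696]
Step 4: x=[2.4539 6.5587] v=[-0.4485 -0.9090]
Step 5: x=[2.3972 6.3327] v=[-0.2834 -1.1300]
Step 6: x=[2.3713 6.0693] v=[-0.1296 -1.3171]
Step 7: x=[2.3719 5.7780] v=[0.0031 -1.4567]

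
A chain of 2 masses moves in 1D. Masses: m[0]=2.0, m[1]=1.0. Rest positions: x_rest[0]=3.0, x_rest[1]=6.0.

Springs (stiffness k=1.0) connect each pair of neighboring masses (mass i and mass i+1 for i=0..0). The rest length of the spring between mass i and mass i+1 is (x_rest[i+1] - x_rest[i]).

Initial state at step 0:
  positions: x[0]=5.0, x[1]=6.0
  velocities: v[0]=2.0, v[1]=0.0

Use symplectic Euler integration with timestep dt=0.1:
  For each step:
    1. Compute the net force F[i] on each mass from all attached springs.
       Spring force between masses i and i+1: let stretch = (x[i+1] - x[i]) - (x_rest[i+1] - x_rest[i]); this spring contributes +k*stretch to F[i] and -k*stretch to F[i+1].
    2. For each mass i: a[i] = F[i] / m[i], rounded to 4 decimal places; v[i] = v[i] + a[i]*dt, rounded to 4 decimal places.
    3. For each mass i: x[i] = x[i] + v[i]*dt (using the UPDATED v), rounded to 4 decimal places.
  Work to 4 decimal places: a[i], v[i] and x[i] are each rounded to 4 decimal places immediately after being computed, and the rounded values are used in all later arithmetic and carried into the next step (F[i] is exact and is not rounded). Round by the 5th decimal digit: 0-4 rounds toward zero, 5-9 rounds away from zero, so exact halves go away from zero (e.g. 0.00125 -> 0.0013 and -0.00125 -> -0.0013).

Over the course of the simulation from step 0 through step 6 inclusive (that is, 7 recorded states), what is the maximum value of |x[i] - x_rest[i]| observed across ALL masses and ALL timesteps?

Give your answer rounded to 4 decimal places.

Answer: 2.9663

Derivation:
Step 0: x=[5.0000 6.0000] v=[2.0000 0.0000]
Step 1: x=[5.1900 6.0200] v=[1.9000 0.2000]
Step 2: x=[5.3692 6.0617] v=[1.7915 0.4170]
Step 3: x=[5.5368 6.1265] v=[1.6761 0.6478]
Step 4: x=[5.6924 6.2154] v=[1.5556 0.8888]
Step 5: x=[5.8356 6.3291] v=[1.4318 1.1365]
Step 6: x=[5.9663 6.4678] v=[1.3065 1.3872]
Max displacement = 2.9663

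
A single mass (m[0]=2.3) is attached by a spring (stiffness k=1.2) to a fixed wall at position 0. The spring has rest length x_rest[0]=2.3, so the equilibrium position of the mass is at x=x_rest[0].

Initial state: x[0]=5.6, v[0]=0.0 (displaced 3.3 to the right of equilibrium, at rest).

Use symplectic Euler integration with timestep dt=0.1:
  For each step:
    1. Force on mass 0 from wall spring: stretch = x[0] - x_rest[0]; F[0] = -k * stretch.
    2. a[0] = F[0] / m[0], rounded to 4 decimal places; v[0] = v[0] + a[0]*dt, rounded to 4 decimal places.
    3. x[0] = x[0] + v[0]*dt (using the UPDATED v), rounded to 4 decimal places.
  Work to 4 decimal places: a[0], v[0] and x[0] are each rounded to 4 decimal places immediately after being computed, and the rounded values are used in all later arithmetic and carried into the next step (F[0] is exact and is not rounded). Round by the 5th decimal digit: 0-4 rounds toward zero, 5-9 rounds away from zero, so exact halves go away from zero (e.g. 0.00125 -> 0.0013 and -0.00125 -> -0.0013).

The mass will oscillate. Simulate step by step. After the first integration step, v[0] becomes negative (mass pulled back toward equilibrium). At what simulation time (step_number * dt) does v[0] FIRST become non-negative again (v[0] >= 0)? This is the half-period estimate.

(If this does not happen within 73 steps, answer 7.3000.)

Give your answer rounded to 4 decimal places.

Answer: 4.4000

Derivation:
Step 0: x=[5.6000] v=[0.0000]
Step 1: x=[5.5828] v=[-0.1722]
Step 2: x=[5.5485] v=[-0.3435]
Step 3: x=[5.4972] v=[-0.5130]
Step 4: x=[5.4292] v=[-0.6798]
Step 5: x=[5.3449] v=[-0.8431]
Step 6: x=[5.2447] v=[-1.0020]
Step 7: x=[5.1291] v=[-1.1556]
Step 8: x=[4.9988] v=[-1.3032]
Step 9: x=[4.8544] v=[-1.4440]
Step 10: x=[4.6967] v=[-1.5773]
Step 11: x=[4.5265] v=[-1.7024]
Step 12: x=[4.3446] v=[-1.8186]
Step 13: x=[4.1521] v=[-1.9253]
Step 14: x=[3.9499] v=[-2.0219]
Step 15: x=[3.7391] v=[-2.1080]
Step 16: x=[3.5208] v=[-2.1831]
Step 17: x=[3.2961] v=[-2.2468]
Step 18: x=[3.0662] v=[-2.2988]
Step 19: x=[2.8323] v=[-2.3388]
Step 20: x=[2.5956] v=[-2.3666]
Step 21: x=[2.3574] v=[-2.3820]
Step 22: x=[2.1189] v=[-2.3850]
Step 23: x=[1.8813] v=[-2.3756]
Step 24: x=[1.6459] v=[-2.3538]
Step 25: x=[1.4139] v=[-2.3197]
Step 26: x=[1.1866] v=[-2.2735]
Step 27: x=[0.9651] v=[-2.2154]
Step 28: x=[0.7505] v=[-2.1458]
Step 29: x=[0.5440] v=[-2.0650]
Step 30: x=[0.3467] v=[-1.9734]
Step 31: x=[0.1596] v=[-1.8715]
Step 32: x=[-0.0164] v=[-1.7598]
Step 33: x=[-0.1803] v=[-1.6389]
Step 34: x=[-0.3313] v=[-1.5095]
Step 35: x=[-0.4685] v=[-1.3722]
Step 36: x=[-0.5913] v=[-1.2278]
Step 37: x=[-0.6990] v=[-1.0770]
Step 38: x=[-0.7911] v=[-0.9205]
Step 39: x=[-0.8670] v=[-0.7592]
Step 40: x=[-0.9264] v=[-0.5940]
Step 41: x=[-0.9690] v=[-0.4257]
Step 42: x=[-0.9945] v=[-0.2551]
Step 43: x=[-1.0028] v=[-0.0832]
Step 44: x=[-0.9939] v=[0.0891]
First v>=0 after going negative at step 44, time=4.4000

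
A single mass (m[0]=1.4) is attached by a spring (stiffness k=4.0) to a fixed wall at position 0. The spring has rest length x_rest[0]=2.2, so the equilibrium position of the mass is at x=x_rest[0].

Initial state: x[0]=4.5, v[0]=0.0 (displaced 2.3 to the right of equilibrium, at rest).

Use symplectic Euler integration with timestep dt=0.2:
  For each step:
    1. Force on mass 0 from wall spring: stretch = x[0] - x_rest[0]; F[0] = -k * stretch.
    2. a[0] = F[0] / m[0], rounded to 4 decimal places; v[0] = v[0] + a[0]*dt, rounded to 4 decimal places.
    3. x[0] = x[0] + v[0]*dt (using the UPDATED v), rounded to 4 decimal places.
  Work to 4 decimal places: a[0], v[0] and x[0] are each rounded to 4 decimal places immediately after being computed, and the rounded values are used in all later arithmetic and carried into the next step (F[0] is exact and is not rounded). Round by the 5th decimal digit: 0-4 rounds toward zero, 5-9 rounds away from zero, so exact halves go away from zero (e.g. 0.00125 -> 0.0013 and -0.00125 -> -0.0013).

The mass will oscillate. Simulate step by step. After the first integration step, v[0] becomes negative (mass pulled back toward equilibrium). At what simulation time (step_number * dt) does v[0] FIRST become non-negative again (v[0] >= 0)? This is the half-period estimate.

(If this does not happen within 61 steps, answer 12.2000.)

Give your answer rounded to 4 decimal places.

Answer: 2.0000

Derivation:
Step 0: x=[4.5000] v=[0.0000]
Step 1: x=[4.2371] v=[-1.3143]
Step 2: x=[3.7414] v=[-2.4784]
Step 3: x=[3.0696] v=[-3.3592]
Step 4: x=[2.2984] v=[-3.8561]
Step 5: x=[1.5159] v=[-3.9123]
Step 6: x=[0.8116] v=[-3.5214]
Step 7: x=[0.2660] v=[-2.7280]
Step 8: x=[-0.0586] v=[-1.6229]
Step 9: x=[-0.1251] v=[-0.3323]
Step 10: x=[0.0742] v=[0.9963]
First v>=0 after going negative at step 10, time=2.0000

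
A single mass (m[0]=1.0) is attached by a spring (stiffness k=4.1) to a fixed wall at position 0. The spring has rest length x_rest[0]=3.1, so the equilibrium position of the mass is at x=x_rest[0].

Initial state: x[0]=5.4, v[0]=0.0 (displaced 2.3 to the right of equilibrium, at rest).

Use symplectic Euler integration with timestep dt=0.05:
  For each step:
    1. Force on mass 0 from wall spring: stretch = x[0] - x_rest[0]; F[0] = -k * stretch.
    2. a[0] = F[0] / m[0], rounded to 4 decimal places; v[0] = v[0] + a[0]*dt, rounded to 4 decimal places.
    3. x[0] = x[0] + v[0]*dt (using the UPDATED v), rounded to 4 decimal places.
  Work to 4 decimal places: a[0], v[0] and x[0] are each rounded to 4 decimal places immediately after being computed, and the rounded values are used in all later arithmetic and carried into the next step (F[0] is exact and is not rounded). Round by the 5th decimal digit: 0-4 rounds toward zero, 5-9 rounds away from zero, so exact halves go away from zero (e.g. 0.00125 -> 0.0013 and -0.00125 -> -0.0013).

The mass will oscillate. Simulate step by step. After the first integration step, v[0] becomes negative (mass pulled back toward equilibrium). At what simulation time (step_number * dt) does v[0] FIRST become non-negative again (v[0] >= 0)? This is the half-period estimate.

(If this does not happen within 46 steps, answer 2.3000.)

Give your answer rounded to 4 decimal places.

Step 0: x=[5.4000] v=[0.0000]
Step 1: x=[5.3764] v=[-0.4715]
Step 2: x=[5.3295] v=[-0.9382]
Step 3: x=[5.2597] v=[-1.3953]
Step 4: x=[5.1678] v=[-1.8380]
Step 5: x=[5.0547] v=[-2.2619]
Step 6: x=[4.9216] v=[-2.6626]
Step 7: x=[4.7698] v=[-3.0360]
Step 8: x=[4.6009] v=[-3.3783]
Step 9: x=[4.4166] v=[-3.6860]
Step 10: x=[4.2188] v=[-3.9559]
Step 11: x=[4.0095] v=[-4.1853]
Step 12: x=[3.7909] v=[-4.3718]
Step 13: x=[3.5652] v=[-4.5134]
Step 14: x=[3.3348] v=[-4.6088]
Step 15: x=[3.1020] v=[-4.6569]
Step 16: x=[2.8691] v=[-4.6573]
Step 17: x=[2.6386] v=[-4.6100]
Step 18: x=[2.4128] v=[-4.5154]
Step 19: x=[2.1941] v=[-4.3745]
Step 20: x=[1.9847] v=[-4.1888]
Step 21: x=[1.7867] v=[-3.9602]
Step 22: x=[1.6022] v=[-3.6910]
Step 23: x=[1.4330] v=[-3.3840]
Step 24: x=[1.2809] v=[-3.0423]
Step 25: x=[1.1474] v=[-2.6694]
Step 26: x=[1.0339] v=[-2.2691]
Step 27: x=[0.9416] v=[-1.8456]
Step 28: x=[0.8714] v=[-1.4031]
Step 29: x=[0.8241] v=[-0.9462]
Step 30: x=[0.8001] v=[-0.4796]
Step 31: x=[0.7997] v=[-0.0081]
Step 32: x=[0.8229] v=[0.4635]
First v>=0 after going negative at step 32, time=1.6000

Answer: 1.6000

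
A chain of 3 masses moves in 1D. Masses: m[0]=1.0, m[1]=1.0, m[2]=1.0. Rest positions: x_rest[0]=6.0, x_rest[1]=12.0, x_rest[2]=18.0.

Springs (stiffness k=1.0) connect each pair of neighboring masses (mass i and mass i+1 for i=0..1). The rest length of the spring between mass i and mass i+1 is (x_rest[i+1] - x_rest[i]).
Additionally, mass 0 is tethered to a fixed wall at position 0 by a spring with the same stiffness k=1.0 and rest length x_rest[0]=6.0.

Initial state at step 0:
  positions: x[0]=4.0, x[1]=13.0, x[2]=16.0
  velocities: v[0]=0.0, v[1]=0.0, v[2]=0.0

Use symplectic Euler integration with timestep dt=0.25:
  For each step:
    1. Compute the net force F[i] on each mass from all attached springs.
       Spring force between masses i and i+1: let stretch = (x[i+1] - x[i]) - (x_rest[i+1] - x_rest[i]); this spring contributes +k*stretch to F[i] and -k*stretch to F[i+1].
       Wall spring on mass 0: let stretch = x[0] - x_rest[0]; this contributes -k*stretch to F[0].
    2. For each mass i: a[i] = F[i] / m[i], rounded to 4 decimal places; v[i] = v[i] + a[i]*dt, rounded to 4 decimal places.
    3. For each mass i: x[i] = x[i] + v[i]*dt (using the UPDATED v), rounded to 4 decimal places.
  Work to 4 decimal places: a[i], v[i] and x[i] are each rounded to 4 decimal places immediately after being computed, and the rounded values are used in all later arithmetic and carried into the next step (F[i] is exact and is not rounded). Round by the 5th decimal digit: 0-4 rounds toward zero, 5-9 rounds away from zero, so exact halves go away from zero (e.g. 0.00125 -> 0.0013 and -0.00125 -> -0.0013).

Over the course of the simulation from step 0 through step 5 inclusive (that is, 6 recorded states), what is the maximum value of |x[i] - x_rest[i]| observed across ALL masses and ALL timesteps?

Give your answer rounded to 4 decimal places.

Answer: 2.3066

Derivation:
Step 0: x=[4.0000 13.0000 16.0000] v=[0.0000 0.0000 0.0000]
Step 1: x=[4.3125 12.6250 16.1875] v=[1.2500 -1.5000 0.7500]
Step 2: x=[4.8750 11.9531 16.5274] v=[2.2500 -2.6875 1.3594]
Step 3: x=[5.5752 11.1247 16.9564] v=[2.8008 -3.3135 1.7158]
Step 4: x=[6.2738 10.3140 17.3959] v=[2.7944 -3.2430 1.7579]
Step 5: x=[6.8328 9.6934 17.7678] v=[2.2360 -2.4826 1.4874]
Max displacement = 2.3066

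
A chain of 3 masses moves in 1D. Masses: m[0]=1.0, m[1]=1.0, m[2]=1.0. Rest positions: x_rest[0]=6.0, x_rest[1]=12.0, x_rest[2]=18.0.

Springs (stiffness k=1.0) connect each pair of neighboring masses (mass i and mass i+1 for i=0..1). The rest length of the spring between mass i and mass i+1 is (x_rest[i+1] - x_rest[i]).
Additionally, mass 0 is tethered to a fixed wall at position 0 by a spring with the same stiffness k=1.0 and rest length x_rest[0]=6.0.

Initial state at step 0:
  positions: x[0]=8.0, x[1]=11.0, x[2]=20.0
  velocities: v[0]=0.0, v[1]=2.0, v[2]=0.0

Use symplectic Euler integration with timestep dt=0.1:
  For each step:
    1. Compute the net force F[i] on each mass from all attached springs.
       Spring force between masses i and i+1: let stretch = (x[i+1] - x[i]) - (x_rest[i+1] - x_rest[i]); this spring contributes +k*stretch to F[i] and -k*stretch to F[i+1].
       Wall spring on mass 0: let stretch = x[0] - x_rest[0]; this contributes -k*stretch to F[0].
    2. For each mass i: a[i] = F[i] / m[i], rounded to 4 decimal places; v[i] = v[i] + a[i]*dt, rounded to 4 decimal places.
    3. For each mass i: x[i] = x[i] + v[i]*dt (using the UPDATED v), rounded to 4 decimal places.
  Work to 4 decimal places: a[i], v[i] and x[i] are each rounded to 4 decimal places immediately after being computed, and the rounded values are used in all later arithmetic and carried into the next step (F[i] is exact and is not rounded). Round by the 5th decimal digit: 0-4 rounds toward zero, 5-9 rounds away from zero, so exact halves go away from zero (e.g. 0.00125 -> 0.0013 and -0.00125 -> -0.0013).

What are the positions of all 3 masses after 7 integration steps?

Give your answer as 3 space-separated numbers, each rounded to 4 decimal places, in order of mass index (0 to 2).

Step 0: x=[8.0000 11.0000 20.0000] v=[0.0000 2.0000 0.0000]
Step 1: x=[7.9500 11.2600 19.9700] v=[-0.5000 2.6000 -0.3000]
Step 2: x=[7.8536 11.5740 19.9129] v=[-0.9640 3.1400 -0.5710]
Step 3: x=[7.7159 11.9342 19.8324] v=[-1.3773 3.6019 -0.8049]
Step 4: x=[7.5432 12.3312 19.7329] v=[-1.7271 3.9699 -0.9947]
Step 5: x=[7.3429 12.7543 19.6194] v=[-2.0026 4.2313 -1.1349]
Step 6: x=[7.1233 13.1920 19.4973] v=[-2.1958 4.3767 -1.2214]
Step 7: x=[6.8932 13.6320 19.3721] v=[-2.3013 4.4004 -1.2519]

Answer: 6.8932 13.6320 19.3721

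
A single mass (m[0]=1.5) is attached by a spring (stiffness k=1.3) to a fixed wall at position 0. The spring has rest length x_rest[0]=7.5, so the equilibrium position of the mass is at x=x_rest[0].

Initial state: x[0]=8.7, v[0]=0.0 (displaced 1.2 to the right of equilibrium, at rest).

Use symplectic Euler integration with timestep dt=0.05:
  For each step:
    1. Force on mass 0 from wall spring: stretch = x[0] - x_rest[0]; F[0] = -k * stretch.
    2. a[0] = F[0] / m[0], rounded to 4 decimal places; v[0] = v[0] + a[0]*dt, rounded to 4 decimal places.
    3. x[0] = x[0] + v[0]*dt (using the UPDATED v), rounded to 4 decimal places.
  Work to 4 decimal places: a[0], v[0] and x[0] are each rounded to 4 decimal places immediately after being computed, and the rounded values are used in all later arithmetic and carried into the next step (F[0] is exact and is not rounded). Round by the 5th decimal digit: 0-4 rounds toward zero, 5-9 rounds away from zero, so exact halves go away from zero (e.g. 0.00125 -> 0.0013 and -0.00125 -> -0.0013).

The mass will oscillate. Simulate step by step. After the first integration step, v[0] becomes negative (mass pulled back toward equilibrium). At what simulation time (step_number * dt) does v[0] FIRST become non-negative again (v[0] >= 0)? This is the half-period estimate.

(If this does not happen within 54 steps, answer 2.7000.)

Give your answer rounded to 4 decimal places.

Step 0: x=[8.7000] v=[0.0000]
Step 1: x=[8.6974] v=[-0.0520]
Step 2: x=[8.6922] v=[-0.1039]
Step 3: x=[8.6844] v=[-0.1556]
Step 4: x=[8.6741] v=[-0.2069]
Step 5: x=[8.6612] v=[-0.2578]
Step 6: x=[8.6458] v=[-0.3081]
Step 7: x=[8.6279] v=[-0.3578]
Step 8: x=[8.6076] v=[-0.4067]
Step 9: x=[8.5849] v=[-0.4547]
Step 10: x=[8.5598] v=[-0.5017]
Step 11: x=[8.5324] v=[-0.5476]
Step 12: x=[8.5028] v=[-0.5923]
Step 13: x=[8.4710] v=[-0.6358]
Step 14: x=[8.4371] v=[-0.6779]
Step 15: x=[8.4012] v=[-0.7185]
Step 16: x=[8.3633] v=[-0.7576]
Step 17: x=[8.3236] v=[-0.7950]
Step 18: x=[8.2821] v=[-0.8307]
Step 19: x=[8.2389] v=[-0.8646]
Step 20: x=[8.1941] v=[-0.8966]
Step 21: x=[8.1478] v=[-0.9267]
Step 22: x=[8.1001] v=[-0.9548]
Step 23: x=[8.0511] v=[-0.9808]
Step 24: x=[8.0009] v=[-1.0047]
Step 25: x=[7.9496] v=[-1.0264]
Step 26: x=[7.8973] v=[-1.0459]
Step 27: x=[7.8441] v=[-1.0631]
Step 28: x=[7.7902] v=[-1.0780]
Step 29: x=[7.7357] v=[-1.0906]
Step 30: x=[7.6807] v=[-1.1008]
Step 31: x=[7.6253] v=[-1.1086]
Step 32: x=[7.5696] v=[-1.1140]
Step 33: x=[7.5138] v=[-1.1170]
Step 34: x=[7.4579] v=[-1.1176]
Step 35: x=[7.4021] v=[-1.1158]
Step 36: x=[7.3465] v=[-1.1116]
Step 37: x=[7.2913] v=[-1.1050]
Step 38: x=[7.2365] v=[-1.0960]
Step 39: x=[7.1823] v=[-1.0846]
Step 40: x=[7.1288] v=[-1.0708]
Step 41: x=[7.0761] v=[-1.0547]
Step 42: x=[7.0243] v=[-1.0363]
Step 43: x=[6.9735] v=[-1.0157]
Step 44: x=[6.9239] v=[-0.9929]
Step 45: x=[6.8755] v=[-0.9679]
Step 46: x=[6.8285] v=[-0.9408]
Step 47: x=[6.7829] v=[-0.9117]
Step 48: x=[6.7389] v=[-0.8806]
Step 49: x=[6.6965] v=[-0.8476]
Step 50: x=[6.6559] v=[-0.8128]
Step 51: x=[6.6171] v=[-0.7762]
Step 52: x=[6.5802] v=[-0.7379]
Step 53: x=[6.5453] v=[-0.6980]
Step 54: x=[6.5125] v=[-0.6566]
v[0] did not become non-negative within 54 steps; using fallback time=2.7000

Answer: 2.7000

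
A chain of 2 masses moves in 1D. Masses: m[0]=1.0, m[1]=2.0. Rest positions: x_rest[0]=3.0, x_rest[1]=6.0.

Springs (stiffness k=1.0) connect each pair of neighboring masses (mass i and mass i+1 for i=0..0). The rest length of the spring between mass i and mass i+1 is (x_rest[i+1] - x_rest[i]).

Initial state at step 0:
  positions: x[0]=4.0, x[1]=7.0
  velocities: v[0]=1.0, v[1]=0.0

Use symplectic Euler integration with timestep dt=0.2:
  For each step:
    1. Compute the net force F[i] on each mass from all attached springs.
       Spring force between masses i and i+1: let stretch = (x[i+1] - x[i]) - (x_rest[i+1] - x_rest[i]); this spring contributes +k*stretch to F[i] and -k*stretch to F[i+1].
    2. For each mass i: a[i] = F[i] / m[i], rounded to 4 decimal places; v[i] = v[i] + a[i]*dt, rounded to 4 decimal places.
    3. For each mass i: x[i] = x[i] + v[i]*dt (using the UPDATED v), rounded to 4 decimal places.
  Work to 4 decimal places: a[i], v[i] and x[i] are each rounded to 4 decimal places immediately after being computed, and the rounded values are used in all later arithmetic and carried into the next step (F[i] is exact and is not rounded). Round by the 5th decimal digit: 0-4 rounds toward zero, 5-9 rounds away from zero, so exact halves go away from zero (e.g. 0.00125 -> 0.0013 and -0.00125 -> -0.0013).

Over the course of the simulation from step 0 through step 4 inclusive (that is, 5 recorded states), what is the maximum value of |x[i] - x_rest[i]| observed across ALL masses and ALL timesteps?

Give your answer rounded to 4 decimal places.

Step 0: x=[4.0000 7.0000] v=[1.0000 0.0000]
Step 1: x=[4.2000 7.0000] v=[1.0000 0.0000]
Step 2: x=[4.3920 7.0040] v=[0.9600 0.0200]
Step 3: x=[4.5685 7.0158] v=[0.8824 0.0588]
Step 4: x=[4.7229 7.0386] v=[0.7719 0.1141]
Max displacement = 1.7229

Answer: 1.7229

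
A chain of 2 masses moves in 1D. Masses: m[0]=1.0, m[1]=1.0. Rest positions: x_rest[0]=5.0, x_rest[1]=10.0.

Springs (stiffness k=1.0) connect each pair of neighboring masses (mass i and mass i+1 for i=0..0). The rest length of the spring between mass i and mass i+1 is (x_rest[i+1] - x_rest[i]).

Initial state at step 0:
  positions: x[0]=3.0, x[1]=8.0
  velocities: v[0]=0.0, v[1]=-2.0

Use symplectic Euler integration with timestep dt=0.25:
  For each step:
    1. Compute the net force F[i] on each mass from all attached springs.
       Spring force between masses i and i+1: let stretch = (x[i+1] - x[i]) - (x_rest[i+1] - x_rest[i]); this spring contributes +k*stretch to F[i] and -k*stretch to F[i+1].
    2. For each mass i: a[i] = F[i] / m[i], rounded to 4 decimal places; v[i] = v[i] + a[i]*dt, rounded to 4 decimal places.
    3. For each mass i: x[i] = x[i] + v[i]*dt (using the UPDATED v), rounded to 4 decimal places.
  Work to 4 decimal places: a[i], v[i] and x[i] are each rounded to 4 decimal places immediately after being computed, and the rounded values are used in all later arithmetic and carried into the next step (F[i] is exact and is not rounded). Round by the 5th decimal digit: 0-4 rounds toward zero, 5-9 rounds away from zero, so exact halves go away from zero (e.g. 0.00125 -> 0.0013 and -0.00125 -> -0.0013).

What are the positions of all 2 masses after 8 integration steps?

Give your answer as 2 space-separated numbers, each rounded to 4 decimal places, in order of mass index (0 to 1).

Step 0: x=[3.0000 8.0000] v=[0.0000 -2.0000]
Step 1: x=[3.0000 7.5000] v=[0.0000 -2.0000]
Step 2: x=[2.9688 7.0313] v=[-0.1250 -1.8750]
Step 3: x=[2.8790 6.6212] v=[-0.3594 -1.6406]
Step 4: x=[2.7105 6.2897] v=[-0.6739 -1.3262]
Step 5: x=[2.4532 6.0470] v=[-1.0291 -0.9710]
Step 6: x=[2.1080 5.8921] v=[-1.3807 -0.6195]
Step 7: x=[1.6868 5.8132] v=[-1.6847 -0.3155]
Step 8: x=[1.2110 5.7889] v=[-1.9031 -0.0971]

Answer: 1.2110 5.7889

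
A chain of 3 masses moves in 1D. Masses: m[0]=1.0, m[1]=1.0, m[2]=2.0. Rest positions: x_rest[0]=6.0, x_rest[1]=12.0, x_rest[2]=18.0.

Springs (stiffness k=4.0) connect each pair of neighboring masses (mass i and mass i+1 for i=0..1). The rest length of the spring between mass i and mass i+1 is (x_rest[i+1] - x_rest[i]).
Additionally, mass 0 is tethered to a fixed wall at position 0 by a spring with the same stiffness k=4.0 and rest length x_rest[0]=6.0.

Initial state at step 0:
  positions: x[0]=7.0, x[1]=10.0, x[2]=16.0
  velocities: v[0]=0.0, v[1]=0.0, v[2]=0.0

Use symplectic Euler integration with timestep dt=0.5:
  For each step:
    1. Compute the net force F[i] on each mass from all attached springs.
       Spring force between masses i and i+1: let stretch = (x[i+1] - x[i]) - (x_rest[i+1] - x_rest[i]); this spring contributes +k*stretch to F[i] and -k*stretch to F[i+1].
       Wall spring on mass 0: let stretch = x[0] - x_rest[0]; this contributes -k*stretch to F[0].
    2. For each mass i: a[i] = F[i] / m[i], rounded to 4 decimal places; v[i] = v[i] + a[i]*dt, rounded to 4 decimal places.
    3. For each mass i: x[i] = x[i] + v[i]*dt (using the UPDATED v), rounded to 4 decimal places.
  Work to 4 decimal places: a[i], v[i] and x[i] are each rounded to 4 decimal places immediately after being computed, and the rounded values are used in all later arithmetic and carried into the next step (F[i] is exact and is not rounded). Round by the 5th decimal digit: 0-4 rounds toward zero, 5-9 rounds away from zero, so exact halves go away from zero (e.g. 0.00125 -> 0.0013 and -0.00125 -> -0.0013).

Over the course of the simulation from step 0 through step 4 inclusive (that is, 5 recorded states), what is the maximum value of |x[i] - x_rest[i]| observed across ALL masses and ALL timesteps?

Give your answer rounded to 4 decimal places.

Step 0: x=[7.0000 10.0000 16.0000] v=[0.0000 0.0000 0.0000]
Step 1: x=[3.0000 13.0000 16.0000] v=[-8.0000 6.0000 0.0000]
Step 2: x=[6.0000 9.0000 17.5000] v=[6.0000 -8.0000 3.0000]
Step 3: x=[6.0000 10.5000 17.7500] v=[0.0000 3.0000 0.5000]
Step 4: x=[4.5000 14.7500 17.3750] v=[-3.0000 8.5000 -0.7500]
Max displacement = 3.0000

Answer: 3.0000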